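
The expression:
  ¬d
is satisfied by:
  {d: False}


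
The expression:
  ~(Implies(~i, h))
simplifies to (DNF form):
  ~h & ~i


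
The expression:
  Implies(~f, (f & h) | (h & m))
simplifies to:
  f | (h & m)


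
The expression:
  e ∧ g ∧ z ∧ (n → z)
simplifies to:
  e ∧ g ∧ z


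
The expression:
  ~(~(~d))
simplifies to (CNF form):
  ~d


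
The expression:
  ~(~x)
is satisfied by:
  {x: True}


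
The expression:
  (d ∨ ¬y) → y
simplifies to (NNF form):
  y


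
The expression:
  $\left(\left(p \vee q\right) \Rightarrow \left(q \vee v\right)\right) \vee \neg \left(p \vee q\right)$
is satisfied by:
  {q: True, v: True, p: False}
  {q: True, p: False, v: False}
  {v: True, p: False, q: False}
  {v: False, p: False, q: False}
  {q: True, v: True, p: True}
  {q: True, p: True, v: False}
  {v: True, p: True, q: False}


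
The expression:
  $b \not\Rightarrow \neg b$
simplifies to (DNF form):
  $b$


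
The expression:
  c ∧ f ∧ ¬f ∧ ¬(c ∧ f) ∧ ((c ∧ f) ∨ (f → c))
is never true.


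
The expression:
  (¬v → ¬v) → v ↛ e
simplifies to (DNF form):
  v ∧ ¬e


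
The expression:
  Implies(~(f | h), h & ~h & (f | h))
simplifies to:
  f | h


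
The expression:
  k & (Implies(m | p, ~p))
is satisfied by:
  {k: True, p: False}


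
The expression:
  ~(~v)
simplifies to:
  v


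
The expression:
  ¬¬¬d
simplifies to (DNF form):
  ¬d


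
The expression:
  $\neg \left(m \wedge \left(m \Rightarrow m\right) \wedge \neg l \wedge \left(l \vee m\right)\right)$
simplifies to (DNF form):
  $l \vee \neg m$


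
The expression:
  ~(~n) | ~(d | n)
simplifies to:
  n | ~d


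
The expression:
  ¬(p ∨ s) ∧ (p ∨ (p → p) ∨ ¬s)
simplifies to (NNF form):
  ¬p ∧ ¬s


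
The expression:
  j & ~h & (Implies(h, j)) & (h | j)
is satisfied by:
  {j: True, h: False}


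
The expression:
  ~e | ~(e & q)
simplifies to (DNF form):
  ~e | ~q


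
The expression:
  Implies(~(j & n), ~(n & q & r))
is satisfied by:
  {j: True, q: False, n: False, r: False}
  {j: False, q: False, n: False, r: False}
  {r: True, j: True, q: False, n: False}
  {r: True, j: False, q: False, n: False}
  {n: True, j: True, q: False, r: False}
  {n: True, j: False, q: False, r: False}
  {r: True, n: True, j: True, q: False}
  {r: True, n: True, j: False, q: False}
  {q: True, j: True, r: False, n: False}
  {q: True, j: False, r: False, n: False}
  {r: True, q: True, j: True, n: False}
  {r: True, q: True, j: False, n: False}
  {n: True, q: True, j: True, r: False}
  {n: True, q: True, j: False, r: False}
  {n: True, q: True, r: True, j: True}


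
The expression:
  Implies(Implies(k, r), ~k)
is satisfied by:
  {k: False, r: False}
  {r: True, k: False}
  {k: True, r: False}


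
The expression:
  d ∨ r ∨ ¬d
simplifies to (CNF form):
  True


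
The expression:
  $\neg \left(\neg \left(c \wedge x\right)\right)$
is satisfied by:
  {c: True, x: True}


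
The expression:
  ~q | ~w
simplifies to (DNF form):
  ~q | ~w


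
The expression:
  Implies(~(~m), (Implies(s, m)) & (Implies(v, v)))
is always true.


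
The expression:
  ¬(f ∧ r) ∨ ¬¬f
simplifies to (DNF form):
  True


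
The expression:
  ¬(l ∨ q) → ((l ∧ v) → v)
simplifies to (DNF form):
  True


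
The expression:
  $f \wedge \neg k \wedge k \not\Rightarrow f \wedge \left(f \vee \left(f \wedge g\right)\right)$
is never true.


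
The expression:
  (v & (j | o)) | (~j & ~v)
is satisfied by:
  {o: True, v: False, j: False}
  {v: False, j: False, o: False}
  {o: True, v: True, j: False}
  {j: True, o: True, v: True}
  {j: True, v: True, o: False}


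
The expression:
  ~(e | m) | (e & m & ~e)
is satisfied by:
  {e: False, m: False}


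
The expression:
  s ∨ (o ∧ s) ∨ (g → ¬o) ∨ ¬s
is always true.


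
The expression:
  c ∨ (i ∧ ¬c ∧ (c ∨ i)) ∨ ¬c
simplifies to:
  True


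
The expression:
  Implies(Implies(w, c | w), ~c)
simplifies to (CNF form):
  ~c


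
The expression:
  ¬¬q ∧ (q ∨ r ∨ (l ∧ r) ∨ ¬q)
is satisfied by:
  {q: True}


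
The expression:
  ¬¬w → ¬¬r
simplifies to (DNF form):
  r ∨ ¬w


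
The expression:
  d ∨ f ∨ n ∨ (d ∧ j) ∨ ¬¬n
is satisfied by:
  {n: True, d: True, f: True}
  {n: True, d: True, f: False}
  {n: True, f: True, d: False}
  {n: True, f: False, d: False}
  {d: True, f: True, n: False}
  {d: True, f: False, n: False}
  {f: True, d: False, n: False}


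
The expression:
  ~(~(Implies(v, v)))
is always true.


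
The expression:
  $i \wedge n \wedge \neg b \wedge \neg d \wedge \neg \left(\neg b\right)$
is never true.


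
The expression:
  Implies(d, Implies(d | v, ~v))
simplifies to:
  ~d | ~v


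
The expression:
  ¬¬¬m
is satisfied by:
  {m: False}


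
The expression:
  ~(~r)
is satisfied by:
  {r: True}


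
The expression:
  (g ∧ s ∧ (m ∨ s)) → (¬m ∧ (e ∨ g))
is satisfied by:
  {s: False, m: False, g: False}
  {g: True, s: False, m: False}
  {m: True, s: False, g: False}
  {g: True, m: True, s: False}
  {s: True, g: False, m: False}
  {g: True, s: True, m: False}
  {m: True, s: True, g: False}


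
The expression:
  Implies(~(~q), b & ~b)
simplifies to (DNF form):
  ~q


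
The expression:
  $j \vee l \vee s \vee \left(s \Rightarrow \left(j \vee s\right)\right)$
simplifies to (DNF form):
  $\text{True}$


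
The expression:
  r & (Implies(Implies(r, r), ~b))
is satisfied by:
  {r: True, b: False}


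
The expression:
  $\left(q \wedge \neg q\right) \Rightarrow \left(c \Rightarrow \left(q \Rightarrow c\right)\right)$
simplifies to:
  $\text{True}$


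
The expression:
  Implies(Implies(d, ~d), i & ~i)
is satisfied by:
  {d: True}


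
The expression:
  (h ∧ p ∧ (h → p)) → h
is always true.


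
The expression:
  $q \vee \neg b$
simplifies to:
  $q \vee \neg b$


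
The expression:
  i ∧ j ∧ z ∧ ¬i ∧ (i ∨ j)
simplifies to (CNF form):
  False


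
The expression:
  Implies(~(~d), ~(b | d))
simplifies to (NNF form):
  ~d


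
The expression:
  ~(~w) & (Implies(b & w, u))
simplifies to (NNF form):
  w & (u | ~b)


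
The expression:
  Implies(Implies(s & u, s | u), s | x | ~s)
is always true.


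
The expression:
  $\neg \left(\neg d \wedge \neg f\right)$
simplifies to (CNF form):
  $d \vee f$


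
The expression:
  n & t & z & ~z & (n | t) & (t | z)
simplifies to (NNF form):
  False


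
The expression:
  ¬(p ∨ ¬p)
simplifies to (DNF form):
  False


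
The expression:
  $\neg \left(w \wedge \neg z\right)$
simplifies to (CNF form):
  $z \vee \neg w$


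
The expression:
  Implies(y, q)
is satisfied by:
  {q: True, y: False}
  {y: False, q: False}
  {y: True, q: True}


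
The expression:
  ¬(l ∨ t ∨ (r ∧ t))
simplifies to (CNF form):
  ¬l ∧ ¬t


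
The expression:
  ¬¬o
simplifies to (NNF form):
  o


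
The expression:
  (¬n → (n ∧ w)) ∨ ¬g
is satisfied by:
  {n: True, g: False}
  {g: False, n: False}
  {g: True, n: True}


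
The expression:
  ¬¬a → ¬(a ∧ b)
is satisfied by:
  {a: False, b: False}
  {b: True, a: False}
  {a: True, b: False}


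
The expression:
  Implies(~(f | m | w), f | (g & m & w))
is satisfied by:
  {m: True, w: True, f: True}
  {m: True, w: True, f: False}
  {m: True, f: True, w: False}
  {m: True, f: False, w: False}
  {w: True, f: True, m: False}
  {w: True, f: False, m: False}
  {f: True, w: False, m: False}


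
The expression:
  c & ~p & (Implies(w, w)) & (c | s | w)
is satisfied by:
  {c: True, p: False}


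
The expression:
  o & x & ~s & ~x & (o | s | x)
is never true.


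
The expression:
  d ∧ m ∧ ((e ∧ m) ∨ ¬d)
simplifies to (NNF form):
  d ∧ e ∧ m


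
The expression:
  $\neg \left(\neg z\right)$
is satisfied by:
  {z: True}


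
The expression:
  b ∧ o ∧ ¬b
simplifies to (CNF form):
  False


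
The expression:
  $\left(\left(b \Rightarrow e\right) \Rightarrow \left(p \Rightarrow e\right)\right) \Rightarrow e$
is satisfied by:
  {e: True, p: True, b: False}
  {e: True, b: False, p: False}
  {e: True, p: True, b: True}
  {e: True, b: True, p: False}
  {p: True, b: False, e: False}


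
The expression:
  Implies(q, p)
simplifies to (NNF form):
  p | ~q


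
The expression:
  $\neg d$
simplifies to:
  $\neg d$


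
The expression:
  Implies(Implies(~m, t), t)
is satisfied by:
  {t: True, m: False}
  {m: False, t: False}
  {m: True, t: True}


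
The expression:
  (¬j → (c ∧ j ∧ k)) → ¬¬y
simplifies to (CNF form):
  y ∨ ¬j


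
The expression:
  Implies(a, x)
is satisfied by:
  {x: True, a: False}
  {a: False, x: False}
  {a: True, x: True}


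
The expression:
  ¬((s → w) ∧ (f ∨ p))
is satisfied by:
  {s: True, w: False, f: False, p: False}
  {s: False, w: False, f: False, p: False}
  {s: True, p: True, w: False, f: False}
  {s: True, f: True, p: False, w: False}
  {s: True, f: True, p: True, w: False}
  {s: True, w: True, p: False, f: False}
  {w: True, p: False, f: False, s: False}


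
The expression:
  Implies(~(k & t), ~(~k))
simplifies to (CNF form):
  k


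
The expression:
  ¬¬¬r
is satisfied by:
  {r: False}


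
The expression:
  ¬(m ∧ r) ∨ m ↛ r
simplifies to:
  ¬m ∨ ¬r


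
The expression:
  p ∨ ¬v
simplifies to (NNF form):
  p ∨ ¬v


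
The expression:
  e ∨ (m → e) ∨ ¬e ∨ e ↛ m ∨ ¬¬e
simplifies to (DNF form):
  True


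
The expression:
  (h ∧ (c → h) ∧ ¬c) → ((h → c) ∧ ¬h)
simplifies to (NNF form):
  c ∨ ¬h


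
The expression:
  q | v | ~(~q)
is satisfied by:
  {q: True, v: True}
  {q: True, v: False}
  {v: True, q: False}


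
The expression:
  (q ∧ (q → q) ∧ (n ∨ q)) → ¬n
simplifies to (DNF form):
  ¬n ∨ ¬q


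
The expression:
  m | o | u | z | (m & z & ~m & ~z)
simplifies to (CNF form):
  m | o | u | z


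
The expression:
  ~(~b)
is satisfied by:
  {b: True}


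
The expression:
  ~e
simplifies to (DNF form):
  ~e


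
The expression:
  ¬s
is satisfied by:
  {s: False}


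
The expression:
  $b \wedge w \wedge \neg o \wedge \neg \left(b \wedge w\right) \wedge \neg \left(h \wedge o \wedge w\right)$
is never true.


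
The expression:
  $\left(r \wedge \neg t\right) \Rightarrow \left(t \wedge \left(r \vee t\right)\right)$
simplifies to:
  $t \vee \neg r$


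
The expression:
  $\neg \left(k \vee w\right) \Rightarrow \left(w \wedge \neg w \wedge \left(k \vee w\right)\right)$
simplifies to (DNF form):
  $k \vee w$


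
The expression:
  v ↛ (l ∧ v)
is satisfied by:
  {v: True, l: False}


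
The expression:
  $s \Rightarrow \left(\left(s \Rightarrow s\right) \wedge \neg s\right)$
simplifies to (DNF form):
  $\neg s$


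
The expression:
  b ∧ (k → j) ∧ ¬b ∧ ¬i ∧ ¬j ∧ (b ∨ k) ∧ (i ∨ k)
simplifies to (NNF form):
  False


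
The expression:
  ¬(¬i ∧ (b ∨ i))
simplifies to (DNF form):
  i ∨ ¬b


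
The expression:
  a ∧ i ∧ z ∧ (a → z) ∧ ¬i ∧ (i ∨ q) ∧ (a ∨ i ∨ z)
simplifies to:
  False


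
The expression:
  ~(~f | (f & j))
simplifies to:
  f & ~j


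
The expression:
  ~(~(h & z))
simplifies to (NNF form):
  h & z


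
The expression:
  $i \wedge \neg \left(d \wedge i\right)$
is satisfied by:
  {i: True, d: False}


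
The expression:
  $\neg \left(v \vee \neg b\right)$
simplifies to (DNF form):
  $b \wedge \neg v$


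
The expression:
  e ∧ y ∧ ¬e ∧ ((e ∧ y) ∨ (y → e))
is never true.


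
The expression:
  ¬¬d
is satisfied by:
  {d: True}


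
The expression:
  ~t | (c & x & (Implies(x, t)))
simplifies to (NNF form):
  ~t | (c & x)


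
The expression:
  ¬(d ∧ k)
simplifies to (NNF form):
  ¬d ∨ ¬k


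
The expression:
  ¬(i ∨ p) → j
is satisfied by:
  {i: True, p: True, j: True}
  {i: True, p: True, j: False}
  {i: True, j: True, p: False}
  {i: True, j: False, p: False}
  {p: True, j: True, i: False}
  {p: True, j: False, i: False}
  {j: True, p: False, i: False}


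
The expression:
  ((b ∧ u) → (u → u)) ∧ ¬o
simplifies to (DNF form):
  ¬o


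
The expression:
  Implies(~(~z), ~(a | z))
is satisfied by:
  {z: False}


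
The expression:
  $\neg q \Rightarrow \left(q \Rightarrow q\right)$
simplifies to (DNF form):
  $\text{True}$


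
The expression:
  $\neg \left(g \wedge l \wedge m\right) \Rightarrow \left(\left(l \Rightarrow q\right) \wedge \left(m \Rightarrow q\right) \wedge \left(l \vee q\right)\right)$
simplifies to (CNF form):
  $\left(g \vee q\right) \wedge \left(l \vee q\right) \wedge \left(m \vee q\right)$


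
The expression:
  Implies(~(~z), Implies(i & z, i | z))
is always true.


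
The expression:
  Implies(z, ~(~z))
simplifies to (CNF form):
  True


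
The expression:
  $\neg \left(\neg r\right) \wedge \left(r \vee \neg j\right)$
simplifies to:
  $r$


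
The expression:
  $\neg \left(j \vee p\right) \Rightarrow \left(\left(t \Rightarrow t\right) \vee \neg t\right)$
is always true.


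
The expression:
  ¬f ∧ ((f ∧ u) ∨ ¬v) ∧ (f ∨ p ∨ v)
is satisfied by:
  {p: True, v: False, f: False}


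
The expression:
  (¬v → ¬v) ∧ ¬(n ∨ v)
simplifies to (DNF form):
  ¬n ∧ ¬v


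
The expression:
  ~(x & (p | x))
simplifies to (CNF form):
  ~x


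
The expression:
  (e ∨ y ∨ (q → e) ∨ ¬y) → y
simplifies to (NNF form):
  y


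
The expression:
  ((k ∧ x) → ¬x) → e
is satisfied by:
  {k: True, e: True, x: True}
  {k: True, e: True, x: False}
  {e: True, x: True, k: False}
  {e: True, x: False, k: False}
  {k: True, x: True, e: False}


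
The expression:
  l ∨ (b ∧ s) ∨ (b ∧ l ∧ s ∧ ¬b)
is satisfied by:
  {l: True, s: True, b: True}
  {l: True, s: True, b: False}
  {l: True, b: True, s: False}
  {l: True, b: False, s: False}
  {s: True, b: True, l: False}


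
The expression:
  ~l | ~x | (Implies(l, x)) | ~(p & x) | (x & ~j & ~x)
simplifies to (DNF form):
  True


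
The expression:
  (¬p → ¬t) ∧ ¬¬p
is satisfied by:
  {p: True}


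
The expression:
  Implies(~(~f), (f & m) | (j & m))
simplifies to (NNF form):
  m | ~f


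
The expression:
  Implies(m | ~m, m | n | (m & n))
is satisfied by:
  {n: True, m: True}
  {n: True, m: False}
  {m: True, n: False}


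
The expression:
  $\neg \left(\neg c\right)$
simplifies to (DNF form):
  $c$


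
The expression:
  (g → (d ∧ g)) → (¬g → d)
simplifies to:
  d ∨ g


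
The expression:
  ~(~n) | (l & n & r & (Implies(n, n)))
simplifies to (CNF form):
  n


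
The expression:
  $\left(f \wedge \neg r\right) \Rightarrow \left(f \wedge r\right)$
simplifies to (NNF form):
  $r \vee \neg f$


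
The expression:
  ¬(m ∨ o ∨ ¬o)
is never true.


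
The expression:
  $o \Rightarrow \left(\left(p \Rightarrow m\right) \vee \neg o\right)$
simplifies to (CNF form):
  $m \vee \neg o \vee \neg p$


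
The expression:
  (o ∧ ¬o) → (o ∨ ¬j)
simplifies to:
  True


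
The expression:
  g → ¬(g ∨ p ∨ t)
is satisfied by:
  {g: False}


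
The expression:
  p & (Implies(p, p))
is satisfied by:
  {p: True}


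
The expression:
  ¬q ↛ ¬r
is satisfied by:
  {r: True, q: False}


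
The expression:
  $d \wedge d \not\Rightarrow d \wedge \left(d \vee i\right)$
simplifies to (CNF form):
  $\text{False}$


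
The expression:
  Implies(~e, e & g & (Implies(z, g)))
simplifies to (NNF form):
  e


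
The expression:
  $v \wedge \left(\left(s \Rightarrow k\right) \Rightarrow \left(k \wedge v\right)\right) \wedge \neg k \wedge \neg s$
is never true.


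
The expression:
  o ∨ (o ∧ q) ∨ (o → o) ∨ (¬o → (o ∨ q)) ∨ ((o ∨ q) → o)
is always true.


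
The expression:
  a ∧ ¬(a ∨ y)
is never true.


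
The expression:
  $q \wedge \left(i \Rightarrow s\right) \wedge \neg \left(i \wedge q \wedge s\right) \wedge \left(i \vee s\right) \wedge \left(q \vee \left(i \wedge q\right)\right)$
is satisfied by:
  {s: True, q: True, i: False}


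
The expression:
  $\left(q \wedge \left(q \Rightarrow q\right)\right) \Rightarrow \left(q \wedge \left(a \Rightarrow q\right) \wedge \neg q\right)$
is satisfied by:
  {q: False}


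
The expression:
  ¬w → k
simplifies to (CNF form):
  k ∨ w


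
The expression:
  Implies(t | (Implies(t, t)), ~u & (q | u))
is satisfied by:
  {q: True, u: False}


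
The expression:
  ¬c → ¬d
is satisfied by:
  {c: True, d: False}
  {d: False, c: False}
  {d: True, c: True}


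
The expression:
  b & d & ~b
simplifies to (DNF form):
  False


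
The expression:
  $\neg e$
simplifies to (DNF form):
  $\neg e$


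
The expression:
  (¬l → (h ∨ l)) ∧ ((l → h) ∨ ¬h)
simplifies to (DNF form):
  h ∨ l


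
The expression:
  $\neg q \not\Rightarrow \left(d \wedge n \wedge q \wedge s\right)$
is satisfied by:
  {q: False}


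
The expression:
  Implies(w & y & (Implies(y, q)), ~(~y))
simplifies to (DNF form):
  True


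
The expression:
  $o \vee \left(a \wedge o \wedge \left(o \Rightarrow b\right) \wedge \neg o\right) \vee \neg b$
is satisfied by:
  {o: True, b: False}
  {b: False, o: False}
  {b: True, o: True}


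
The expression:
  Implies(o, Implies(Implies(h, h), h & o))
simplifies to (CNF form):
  h | ~o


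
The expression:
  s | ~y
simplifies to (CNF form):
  s | ~y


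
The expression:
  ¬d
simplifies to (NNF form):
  ¬d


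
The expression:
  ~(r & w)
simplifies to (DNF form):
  ~r | ~w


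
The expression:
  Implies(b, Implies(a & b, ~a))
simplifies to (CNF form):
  ~a | ~b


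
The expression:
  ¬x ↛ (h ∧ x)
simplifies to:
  ¬x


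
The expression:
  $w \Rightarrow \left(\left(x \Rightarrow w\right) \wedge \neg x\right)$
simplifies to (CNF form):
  $\neg w \vee \neg x$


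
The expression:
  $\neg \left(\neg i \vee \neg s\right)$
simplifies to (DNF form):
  $i \wedge s$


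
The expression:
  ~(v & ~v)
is always true.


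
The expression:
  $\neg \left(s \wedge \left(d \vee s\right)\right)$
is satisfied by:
  {s: False}


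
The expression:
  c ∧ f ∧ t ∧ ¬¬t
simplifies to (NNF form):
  c ∧ f ∧ t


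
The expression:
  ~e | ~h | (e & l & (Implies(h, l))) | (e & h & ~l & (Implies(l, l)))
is always true.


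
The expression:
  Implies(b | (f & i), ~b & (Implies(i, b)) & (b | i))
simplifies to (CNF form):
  ~b & (~f | ~i)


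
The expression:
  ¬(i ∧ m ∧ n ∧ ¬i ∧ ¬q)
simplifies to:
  True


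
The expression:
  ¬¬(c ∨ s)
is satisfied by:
  {c: True, s: True}
  {c: True, s: False}
  {s: True, c: False}


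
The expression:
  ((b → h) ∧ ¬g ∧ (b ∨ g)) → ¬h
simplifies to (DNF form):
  g ∨ ¬b ∨ ¬h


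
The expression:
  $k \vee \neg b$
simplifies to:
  $k \vee \neg b$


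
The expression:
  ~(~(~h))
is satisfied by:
  {h: False}


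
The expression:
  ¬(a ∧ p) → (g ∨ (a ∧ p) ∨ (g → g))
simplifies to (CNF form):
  True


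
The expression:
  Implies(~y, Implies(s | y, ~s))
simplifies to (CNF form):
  y | ~s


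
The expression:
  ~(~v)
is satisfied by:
  {v: True}


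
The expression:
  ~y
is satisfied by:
  {y: False}


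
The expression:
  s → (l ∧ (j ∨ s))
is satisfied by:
  {l: True, s: False}
  {s: False, l: False}
  {s: True, l: True}


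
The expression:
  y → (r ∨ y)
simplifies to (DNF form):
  True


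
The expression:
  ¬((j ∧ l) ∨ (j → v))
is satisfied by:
  {j: True, v: False, l: False}


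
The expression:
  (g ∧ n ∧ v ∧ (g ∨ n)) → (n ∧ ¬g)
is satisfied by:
  {g: False, v: False, n: False}
  {n: True, g: False, v: False}
  {v: True, g: False, n: False}
  {n: True, v: True, g: False}
  {g: True, n: False, v: False}
  {n: True, g: True, v: False}
  {v: True, g: True, n: False}


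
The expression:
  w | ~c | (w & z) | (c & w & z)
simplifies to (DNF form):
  w | ~c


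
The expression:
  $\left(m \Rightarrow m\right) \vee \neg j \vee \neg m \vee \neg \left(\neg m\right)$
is always true.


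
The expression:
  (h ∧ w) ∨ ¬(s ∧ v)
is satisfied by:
  {w: True, h: True, s: False, v: False}
  {w: True, h: False, s: False, v: False}
  {h: True, w: False, s: False, v: False}
  {w: False, h: False, s: False, v: False}
  {w: True, v: True, h: True, s: False}
  {w: True, v: True, h: False, s: False}
  {v: True, h: True, w: False, s: False}
  {v: True, w: False, h: False, s: False}
  {w: True, s: True, h: True, v: False}
  {w: True, s: True, h: False, v: False}
  {s: True, h: True, w: False, v: False}
  {s: True, w: False, h: False, v: False}
  {w: True, v: True, s: True, h: True}


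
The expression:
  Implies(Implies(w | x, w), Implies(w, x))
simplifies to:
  x | ~w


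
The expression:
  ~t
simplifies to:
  ~t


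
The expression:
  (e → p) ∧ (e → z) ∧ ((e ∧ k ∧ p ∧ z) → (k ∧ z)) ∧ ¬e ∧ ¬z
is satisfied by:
  {e: False, z: False}


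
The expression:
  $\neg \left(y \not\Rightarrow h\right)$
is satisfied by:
  {h: True, y: False}
  {y: False, h: False}
  {y: True, h: True}


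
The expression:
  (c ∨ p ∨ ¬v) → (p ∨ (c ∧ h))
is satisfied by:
  {h: True, p: True, v: True, c: False}
  {h: True, p: True, v: False, c: False}
  {p: True, v: True, c: False, h: False}
  {p: True, v: False, c: False, h: False}
  {h: True, p: True, c: True, v: True}
  {h: True, p: True, c: True, v: False}
  {p: True, c: True, v: True, h: False}
  {p: True, c: True, v: False, h: False}
  {h: True, c: False, v: True, p: False}
  {v: True, p: False, c: False, h: False}
  {h: True, c: True, v: True, p: False}
  {h: True, c: True, p: False, v: False}


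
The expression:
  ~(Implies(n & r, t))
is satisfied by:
  {r: True, n: True, t: False}


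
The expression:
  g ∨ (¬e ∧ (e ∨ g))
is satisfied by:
  {g: True}


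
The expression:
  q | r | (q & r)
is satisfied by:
  {r: True, q: True}
  {r: True, q: False}
  {q: True, r: False}


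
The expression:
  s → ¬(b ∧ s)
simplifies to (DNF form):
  ¬b ∨ ¬s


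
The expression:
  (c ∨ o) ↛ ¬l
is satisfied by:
  {o: True, c: True, l: True}
  {o: True, l: True, c: False}
  {c: True, l: True, o: False}


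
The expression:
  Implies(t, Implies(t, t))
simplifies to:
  True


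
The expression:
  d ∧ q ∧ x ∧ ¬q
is never true.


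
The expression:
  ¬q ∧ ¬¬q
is never true.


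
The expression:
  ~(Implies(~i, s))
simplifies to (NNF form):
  ~i & ~s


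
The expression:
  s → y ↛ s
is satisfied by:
  {s: False}


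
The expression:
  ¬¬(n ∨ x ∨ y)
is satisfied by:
  {n: True, y: True, x: True}
  {n: True, y: True, x: False}
  {n: True, x: True, y: False}
  {n: True, x: False, y: False}
  {y: True, x: True, n: False}
  {y: True, x: False, n: False}
  {x: True, y: False, n: False}


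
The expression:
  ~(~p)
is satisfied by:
  {p: True}


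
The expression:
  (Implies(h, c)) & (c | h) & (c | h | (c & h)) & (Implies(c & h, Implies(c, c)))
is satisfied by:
  {c: True}


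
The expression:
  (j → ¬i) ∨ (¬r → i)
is always true.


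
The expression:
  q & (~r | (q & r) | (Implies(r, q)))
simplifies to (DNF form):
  q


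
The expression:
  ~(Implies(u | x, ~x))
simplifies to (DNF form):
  x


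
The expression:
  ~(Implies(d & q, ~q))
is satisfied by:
  {d: True, q: True}


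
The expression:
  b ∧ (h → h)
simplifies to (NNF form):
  b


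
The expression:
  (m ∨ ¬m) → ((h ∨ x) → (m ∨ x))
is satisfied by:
  {x: True, m: True, h: False}
  {x: True, h: False, m: False}
  {m: True, h: False, x: False}
  {m: False, h: False, x: False}
  {x: True, m: True, h: True}
  {x: True, h: True, m: False}
  {m: True, h: True, x: False}


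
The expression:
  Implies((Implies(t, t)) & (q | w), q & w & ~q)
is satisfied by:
  {q: False, w: False}


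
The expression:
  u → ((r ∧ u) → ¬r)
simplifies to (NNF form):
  ¬r ∨ ¬u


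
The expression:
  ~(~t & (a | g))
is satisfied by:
  {t: True, g: False, a: False}
  {a: True, t: True, g: False}
  {t: True, g: True, a: False}
  {a: True, t: True, g: True}
  {a: False, g: False, t: False}


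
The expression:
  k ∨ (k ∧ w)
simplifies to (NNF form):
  k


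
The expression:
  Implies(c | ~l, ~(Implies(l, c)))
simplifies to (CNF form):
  l & ~c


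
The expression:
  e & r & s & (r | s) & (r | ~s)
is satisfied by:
  {r: True, e: True, s: True}


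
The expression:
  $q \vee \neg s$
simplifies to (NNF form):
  $q \vee \neg s$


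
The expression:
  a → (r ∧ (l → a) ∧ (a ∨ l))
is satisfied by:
  {r: True, a: False}
  {a: False, r: False}
  {a: True, r: True}


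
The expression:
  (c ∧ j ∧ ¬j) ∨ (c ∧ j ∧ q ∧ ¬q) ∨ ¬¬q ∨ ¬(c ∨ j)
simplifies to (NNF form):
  q ∨ (¬c ∧ ¬j)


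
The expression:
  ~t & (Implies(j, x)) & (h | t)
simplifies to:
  h & ~t & (x | ~j)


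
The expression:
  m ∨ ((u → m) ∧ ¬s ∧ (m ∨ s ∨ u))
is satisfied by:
  {m: True}


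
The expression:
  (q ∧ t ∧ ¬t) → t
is always true.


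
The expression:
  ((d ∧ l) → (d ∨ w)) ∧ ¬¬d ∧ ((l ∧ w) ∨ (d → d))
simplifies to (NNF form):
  d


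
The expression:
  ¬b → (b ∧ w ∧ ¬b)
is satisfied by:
  {b: True}


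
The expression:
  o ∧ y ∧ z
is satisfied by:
  {z: True, o: True, y: True}


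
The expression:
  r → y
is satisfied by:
  {y: True, r: False}
  {r: False, y: False}
  {r: True, y: True}


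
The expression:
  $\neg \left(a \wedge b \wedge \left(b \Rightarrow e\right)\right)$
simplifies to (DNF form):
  $\neg a \vee \neg b \vee \neg e$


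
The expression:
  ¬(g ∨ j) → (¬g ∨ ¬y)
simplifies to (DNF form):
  True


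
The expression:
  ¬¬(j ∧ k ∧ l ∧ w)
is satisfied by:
  {k: True, j: True, w: True, l: True}


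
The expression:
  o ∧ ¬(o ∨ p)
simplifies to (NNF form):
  False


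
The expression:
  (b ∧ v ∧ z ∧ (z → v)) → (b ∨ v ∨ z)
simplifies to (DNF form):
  True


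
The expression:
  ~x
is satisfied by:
  {x: False}


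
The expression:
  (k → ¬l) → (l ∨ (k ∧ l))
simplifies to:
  l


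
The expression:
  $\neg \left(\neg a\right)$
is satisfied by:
  {a: True}


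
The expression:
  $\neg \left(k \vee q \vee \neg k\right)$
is never true.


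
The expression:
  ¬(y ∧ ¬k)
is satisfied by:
  {k: True, y: False}
  {y: False, k: False}
  {y: True, k: True}


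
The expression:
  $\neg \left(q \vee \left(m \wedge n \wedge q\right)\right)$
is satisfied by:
  {q: False}


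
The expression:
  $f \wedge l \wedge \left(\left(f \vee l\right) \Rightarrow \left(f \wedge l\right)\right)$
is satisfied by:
  {f: True, l: True}


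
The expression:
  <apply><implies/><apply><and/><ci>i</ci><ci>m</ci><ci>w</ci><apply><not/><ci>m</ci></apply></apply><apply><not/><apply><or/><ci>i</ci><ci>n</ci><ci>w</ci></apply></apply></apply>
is always true.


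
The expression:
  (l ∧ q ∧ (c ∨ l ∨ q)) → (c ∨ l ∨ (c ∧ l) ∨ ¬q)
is always true.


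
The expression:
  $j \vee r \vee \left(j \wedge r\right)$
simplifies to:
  $j \vee r$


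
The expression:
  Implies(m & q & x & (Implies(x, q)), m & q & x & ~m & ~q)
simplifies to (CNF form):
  ~m | ~q | ~x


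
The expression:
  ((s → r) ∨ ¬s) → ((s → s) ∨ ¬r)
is always true.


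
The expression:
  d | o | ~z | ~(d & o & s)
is always true.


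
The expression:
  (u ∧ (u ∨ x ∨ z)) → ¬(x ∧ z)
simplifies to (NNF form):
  ¬u ∨ ¬x ∨ ¬z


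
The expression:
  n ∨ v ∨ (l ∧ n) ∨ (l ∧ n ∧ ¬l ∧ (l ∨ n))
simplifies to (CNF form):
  n ∨ v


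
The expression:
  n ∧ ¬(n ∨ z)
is never true.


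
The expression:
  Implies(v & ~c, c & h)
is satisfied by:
  {c: True, v: False}
  {v: False, c: False}
  {v: True, c: True}


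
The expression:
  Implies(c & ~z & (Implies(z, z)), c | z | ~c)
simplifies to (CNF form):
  True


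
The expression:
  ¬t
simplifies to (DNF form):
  ¬t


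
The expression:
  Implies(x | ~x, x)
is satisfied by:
  {x: True}


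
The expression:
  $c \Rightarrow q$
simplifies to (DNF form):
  $q \vee \neg c$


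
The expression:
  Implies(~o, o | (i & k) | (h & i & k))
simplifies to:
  o | (i & k)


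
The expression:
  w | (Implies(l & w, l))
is always true.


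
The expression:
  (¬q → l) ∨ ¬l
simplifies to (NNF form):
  True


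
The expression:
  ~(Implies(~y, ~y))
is never true.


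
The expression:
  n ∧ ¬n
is never true.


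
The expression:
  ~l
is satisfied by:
  {l: False}


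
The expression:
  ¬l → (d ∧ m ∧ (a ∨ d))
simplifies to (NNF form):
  l ∨ (d ∧ m)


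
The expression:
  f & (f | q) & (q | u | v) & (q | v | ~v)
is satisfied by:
  {q: True, v: True, u: True, f: True}
  {q: True, v: True, f: True, u: False}
  {q: True, u: True, f: True, v: False}
  {q: True, f: True, u: False, v: False}
  {v: True, f: True, u: True, q: False}
  {v: True, f: True, u: False, q: False}
  {f: True, u: True, v: False, q: False}


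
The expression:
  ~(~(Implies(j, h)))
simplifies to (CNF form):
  h | ~j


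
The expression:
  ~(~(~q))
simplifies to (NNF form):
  ~q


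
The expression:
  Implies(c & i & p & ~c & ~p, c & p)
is always true.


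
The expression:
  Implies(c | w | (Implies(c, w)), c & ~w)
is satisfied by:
  {c: True, w: False}


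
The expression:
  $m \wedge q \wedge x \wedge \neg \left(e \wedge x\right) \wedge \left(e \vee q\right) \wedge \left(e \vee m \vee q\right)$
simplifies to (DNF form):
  $m \wedge q \wedge x \wedge \neg e$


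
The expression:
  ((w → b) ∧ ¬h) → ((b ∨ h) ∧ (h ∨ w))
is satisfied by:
  {h: True, w: True}
  {h: True, w: False}
  {w: True, h: False}


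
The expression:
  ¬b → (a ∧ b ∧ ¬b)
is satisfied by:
  {b: True}


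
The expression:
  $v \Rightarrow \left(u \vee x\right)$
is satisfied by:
  {x: True, u: True, v: False}
  {x: True, v: False, u: False}
  {u: True, v: False, x: False}
  {u: False, v: False, x: False}
  {x: True, u: True, v: True}
  {x: True, v: True, u: False}
  {u: True, v: True, x: False}


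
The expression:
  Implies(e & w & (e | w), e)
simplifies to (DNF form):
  True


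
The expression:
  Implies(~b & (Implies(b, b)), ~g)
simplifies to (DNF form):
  b | ~g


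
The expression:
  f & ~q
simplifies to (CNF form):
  f & ~q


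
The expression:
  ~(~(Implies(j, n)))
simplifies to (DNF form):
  n | ~j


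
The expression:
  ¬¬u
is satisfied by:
  {u: True}


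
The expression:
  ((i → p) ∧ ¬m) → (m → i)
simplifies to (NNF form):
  True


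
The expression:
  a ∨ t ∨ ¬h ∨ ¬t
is always true.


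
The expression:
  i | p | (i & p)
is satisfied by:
  {i: True, p: True}
  {i: True, p: False}
  {p: True, i: False}


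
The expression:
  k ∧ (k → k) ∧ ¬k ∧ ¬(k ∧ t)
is never true.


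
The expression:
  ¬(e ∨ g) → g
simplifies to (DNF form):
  e ∨ g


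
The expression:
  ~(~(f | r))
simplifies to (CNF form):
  f | r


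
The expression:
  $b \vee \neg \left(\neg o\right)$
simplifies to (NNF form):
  $b \vee o$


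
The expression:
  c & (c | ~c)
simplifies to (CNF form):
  c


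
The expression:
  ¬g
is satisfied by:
  {g: False}


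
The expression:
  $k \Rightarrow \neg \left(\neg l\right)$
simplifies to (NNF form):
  $l \vee \neg k$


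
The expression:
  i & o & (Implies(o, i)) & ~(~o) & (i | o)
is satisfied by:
  {i: True, o: True}


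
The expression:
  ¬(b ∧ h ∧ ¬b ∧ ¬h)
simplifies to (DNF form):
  True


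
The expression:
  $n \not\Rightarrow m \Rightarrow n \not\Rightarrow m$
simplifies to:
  $\text{True}$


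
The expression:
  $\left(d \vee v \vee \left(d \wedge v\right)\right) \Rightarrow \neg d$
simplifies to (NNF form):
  $\neg d$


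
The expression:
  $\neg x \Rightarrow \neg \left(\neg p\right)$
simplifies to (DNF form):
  $p \vee x$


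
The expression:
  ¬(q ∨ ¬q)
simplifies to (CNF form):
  False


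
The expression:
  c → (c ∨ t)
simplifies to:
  True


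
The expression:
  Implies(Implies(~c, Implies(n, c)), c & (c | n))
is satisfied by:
  {n: True, c: True}
  {n: True, c: False}
  {c: True, n: False}


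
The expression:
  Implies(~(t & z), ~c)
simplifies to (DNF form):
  ~c | (t & z)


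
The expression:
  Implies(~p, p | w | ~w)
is always true.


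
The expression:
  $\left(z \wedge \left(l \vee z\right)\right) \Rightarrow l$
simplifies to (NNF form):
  $l \vee \neg z$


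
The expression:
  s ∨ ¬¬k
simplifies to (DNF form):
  k ∨ s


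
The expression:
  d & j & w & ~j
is never true.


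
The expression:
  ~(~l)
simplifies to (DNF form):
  l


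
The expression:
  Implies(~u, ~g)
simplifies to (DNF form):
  u | ~g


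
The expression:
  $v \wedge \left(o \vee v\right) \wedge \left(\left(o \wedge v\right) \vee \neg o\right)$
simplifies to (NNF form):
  $v$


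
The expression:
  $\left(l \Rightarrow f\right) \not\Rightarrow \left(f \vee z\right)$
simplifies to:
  $\neg f \wedge \neg l \wedge \neg z$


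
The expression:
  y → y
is always true.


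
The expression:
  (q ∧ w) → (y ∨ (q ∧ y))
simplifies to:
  y ∨ ¬q ∨ ¬w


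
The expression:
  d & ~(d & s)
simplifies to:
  d & ~s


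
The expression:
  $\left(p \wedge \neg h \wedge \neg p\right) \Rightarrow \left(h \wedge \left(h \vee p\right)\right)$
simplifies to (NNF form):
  $\text{True}$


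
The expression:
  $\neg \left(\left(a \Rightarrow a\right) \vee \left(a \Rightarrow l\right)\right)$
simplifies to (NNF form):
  $\text{False}$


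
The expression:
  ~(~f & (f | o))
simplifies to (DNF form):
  f | ~o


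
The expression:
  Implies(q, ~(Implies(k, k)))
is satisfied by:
  {q: False}


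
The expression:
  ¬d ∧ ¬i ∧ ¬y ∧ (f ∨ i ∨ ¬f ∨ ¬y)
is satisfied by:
  {d: False, i: False, y: False}


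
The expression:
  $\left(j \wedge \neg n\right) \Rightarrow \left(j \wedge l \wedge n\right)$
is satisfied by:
  {n: True, j: False}
  {j: False, n: False}
  {j: True, n: True}


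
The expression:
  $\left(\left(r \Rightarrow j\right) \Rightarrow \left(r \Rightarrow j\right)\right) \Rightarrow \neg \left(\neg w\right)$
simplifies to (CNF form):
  $w$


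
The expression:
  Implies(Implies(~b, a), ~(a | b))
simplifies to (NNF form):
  ~a & ~b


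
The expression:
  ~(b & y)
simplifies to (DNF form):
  ~b | ~y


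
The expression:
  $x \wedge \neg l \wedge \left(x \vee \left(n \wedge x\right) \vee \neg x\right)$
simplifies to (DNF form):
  $x \wedge \neg l$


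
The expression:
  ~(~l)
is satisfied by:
  {l: True}


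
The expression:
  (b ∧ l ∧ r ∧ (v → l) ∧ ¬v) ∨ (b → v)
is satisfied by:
  {r: True, v: True, l: True, b: False}
  {r: True, v: True, l: False, b: False}
  {v: True, l: True, r: False, b: False}
  {v: True, r: False, l: False, b: False}
  {r: True, l: True, v: False, b: False}
  {r: True, l: False, v: False, b: False}
  {l: True, r: False, v: False, b: False}
  {r: False, l: False, v: False, b: False}
  {r: True, b: True, v: True, l: True}
  {r: True, b: True, v: True, l: False}
  {b: True, v: True, l: True, r: False}
  {b: True, v: True, l: False, r: False}
  {b: True, r: True, l: True, v: False}


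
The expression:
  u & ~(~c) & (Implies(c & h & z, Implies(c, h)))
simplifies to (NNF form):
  c & u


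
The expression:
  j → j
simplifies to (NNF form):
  True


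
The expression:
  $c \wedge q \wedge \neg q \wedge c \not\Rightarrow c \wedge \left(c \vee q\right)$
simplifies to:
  $\text{False}$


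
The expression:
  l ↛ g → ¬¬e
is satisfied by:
  {g: True, e: True, l: False}
  {g: True, l: False, e: False}
  {e: True, l: False, g: False}
  {e: False, l: False, g: False}
  {g: True, e: True, l: True}
  {g: True, l: True, e: False}
  {e: True, l: True, g: False}


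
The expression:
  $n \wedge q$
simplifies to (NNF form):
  $n \wedge q$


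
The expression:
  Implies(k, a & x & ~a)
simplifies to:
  ~k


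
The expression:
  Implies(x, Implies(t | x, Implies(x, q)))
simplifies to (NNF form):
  q | ~x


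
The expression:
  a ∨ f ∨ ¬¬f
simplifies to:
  a ∨ f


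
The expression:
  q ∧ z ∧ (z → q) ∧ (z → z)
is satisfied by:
  {z: True, q: True}


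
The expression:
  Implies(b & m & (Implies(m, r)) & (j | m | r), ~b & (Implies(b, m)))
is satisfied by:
  {m: False, b: False, r: False}
  {r: True, m: False, b: False}
  {b: True, m: False, r: False}
  {r: True, b: True, m: False}
  {m: True, r: False, b: False}
  {r: True, m: True, b: False}
  {b: True, m: True, r: False}


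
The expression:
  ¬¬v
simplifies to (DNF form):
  v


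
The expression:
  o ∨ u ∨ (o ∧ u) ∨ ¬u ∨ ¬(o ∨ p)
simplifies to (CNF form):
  True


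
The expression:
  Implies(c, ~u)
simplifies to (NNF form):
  ~c | ~u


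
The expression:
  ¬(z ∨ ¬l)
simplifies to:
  l ∧ ¬z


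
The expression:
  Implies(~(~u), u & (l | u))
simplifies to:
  True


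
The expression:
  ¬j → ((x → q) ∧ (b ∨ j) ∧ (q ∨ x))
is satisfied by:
  {q: True, j: True, b: True}
  {q: True, j: True, b: False}
  {j: True, b: True, q: False}
  {j: True, b: False, q: False}
  {q: True, b: True, j: False}


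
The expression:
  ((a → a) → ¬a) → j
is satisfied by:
  {a: True, j: True}
  {a: True, j: False}
  {j: True, a: False}


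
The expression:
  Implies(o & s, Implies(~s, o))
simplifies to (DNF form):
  True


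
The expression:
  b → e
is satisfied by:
  {e: True, b: False}
  {b: False, e: False}
  {b: True, e: True}


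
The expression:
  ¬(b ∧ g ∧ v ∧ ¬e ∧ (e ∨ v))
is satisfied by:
  {e: True, g: False, v: False, b: False}
  {e: False, g: False, v: False, b: False}
  {b: True, e: True, g: False, v: False}
  {b: True, e: False, g: False, v: False}
  {e: True, v: True, b: False, g: False}
  {v: True, b: False, g: False, e: False}
  {b: True, v: True, e: True, g: False}
  {b: True, v: True, e: False, g: False}
  {e: True, g: True, b: False, v: False}
  {g: True, b: False, v: False, e: False}
  {e: True, b: True, g: True, v: False}
  {b: True, g: True, e: False, v: False}
  {e: True, v: True, g: True, b: False}
  {v: True, g: True, b: False, e: False}
  {b: True, v: True, g: True, e: True}
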